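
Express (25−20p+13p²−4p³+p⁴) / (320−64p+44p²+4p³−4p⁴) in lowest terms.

By polynomial division,
  p⁴−4p³+13p²−20p+25 = (−1/4)(−4p⁴+4p³+44p²−64p+320) + (−3p³+24p²−36p+105)
  −4p⁴+4p³+44p²−64p+320 = ((4/3)p+28/3)(−3p³+24p²−36p+105) + (−132p²+132p−660)
  −3p³+24p²−36p+105 = ((1/44)p−7/44)(−132p²+132p−660) + (0)
Last nonzero remainder: −132p²+132p−660. Dividing through by −132 gives the monic gcd p²−p+5.
Cancel p²−p+5 from numerator and denominator to get the reduced form.

(−5+3p−p²)/(−64+4p²)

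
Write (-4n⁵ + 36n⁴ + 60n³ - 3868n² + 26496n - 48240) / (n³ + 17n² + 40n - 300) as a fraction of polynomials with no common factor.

(-4n³ + 64n² - 508n + 1608)/(n + 10)

Repeated division with remainder:
  -4n⁵ + 36n⁴ + 60n³ - 3868n² + 26496n - 48240 = (-4n² + 104n - 1548)(n³ + 17n² + 40n - 300) + (17088n² + 119616n - 512640)
  n³ + 17n² + 40n - 300 = ((1/17088)n + 5/8544)(17088n² + 119616n - 512640) + (0)
Last nonzero remainder: 17088n² + 119616n - 512640. Dividing through by 17088 gives the monic gcd n² + 7n - 30.
Cancel n² + 7n - 30 from numerator and denominator to get the reduced form.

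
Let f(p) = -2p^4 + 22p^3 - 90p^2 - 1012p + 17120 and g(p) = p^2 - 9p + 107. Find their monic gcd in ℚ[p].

p^2 - 9p + 107

Repeated division with remainder:
  -2p^4 + 22p^3 - 90p^2 - 1012p + 17120 = (-2p^2 + 4p + 160)(p^2 - 9p + 107) + (0)
The last nonzero remainder p^2 - 9p + 107 is already monic.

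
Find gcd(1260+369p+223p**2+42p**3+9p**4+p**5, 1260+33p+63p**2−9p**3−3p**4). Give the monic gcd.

84+19p+8p**2+p**3

By polynomial division,
  p**5+9p**4+42p**3+223p**2+369p+1260 = (−(1/3)p−2)(−3p**4−9p**3+63p**2+33p+1260) + (45p**3+360p**2+855p+3780)
  −3p**4−9p**3+63p**2+33p+1260 = (−(1/15)p+1/3)(45p**3+360p**2+855p+3780) + (0)
Last nonzero remainder: 45p**3+360p**2+855p+3780. Dividing through by 45 gives the monic gcd p**3+8p**2+19p+84.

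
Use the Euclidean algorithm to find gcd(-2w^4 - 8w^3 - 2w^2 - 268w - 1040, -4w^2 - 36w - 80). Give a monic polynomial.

w^2 + 9w + 20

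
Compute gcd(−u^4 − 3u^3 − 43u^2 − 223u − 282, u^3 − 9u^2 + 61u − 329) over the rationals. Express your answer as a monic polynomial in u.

u^2 − 2u + 47

Repeated division with remainder:
  −u^4 − 3u^3 − 43u^2 − 223u − 282 = (−u − 12)(u^3 − 9u^2 + 61u − 329) + (−90u^2 + 180u − 4230)
  u^3 − 9u^2 + 61u − 329 = (−(1/90)u + 7/90)(−90u^2 + 180u − 4230) + (0)
Last nonzero remainder: −90u^2 + 180u − 4230. Dividing through by −90 gives the monic gcd u^2 − 2u + 47.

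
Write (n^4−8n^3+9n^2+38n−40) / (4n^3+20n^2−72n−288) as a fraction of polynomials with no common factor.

(n^3−4n^2−7n+10)/(4n^2+36n+72)

By polynomial division,
  n^4−8n^3+9n^2+38n−40 = ((1/4)n−13/4)(4n^3+20n^2−72n−288) + (92n^2−124n−976)
  4n^3+20n^2−72n−288 = ((1/23)n+146/529)(92n^2−124n−976) + ((2464/529)n−9856/529)
  92n^2−124n−976 = ((12167/616)n+32269/616)((2464/529)n−9856/529) + (0)
Last nonzero remainder: (2464/529)n−9856/529. Dividing through by 2464/529 gives the monic gcd n−4.
Cancel n−4 from numerator and denominator to get the reduced form.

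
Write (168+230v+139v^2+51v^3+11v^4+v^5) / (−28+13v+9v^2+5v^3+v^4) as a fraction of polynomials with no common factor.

(6+5v+v^2)/(−1+v)

Euclidean algorithm in ℚ[v]:
  v^5+11v^4+51v^3+139v^2+230v+168 = (v+6)(v^4+5v^3+9v^2+13v−28) + (12v^3+72v^2+180v+336)
  v^4+5v^3+9v^2+13v−28 = ((1/12)v−1/12)(12v^3+72v^2+180v+336) + (0)
Last nonzero remainder: 12v^3+72v^2+180v+336. Dividing through by 12 gives the monic gcd v^3+6v^2+15v+28.
Cancel v^3+6v^2+15v+28 from numerator and denominator to get the reduced form.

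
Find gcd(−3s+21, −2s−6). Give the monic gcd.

1

By polynomial division,
  −3s+21 = (3/2)(−2s−6) + (30)
  −2s−6 = (−(1/15)s−1/5)(30) + (0)
The last nonzero remainder is the constant 30, so the polynomials are coprime and gcd = 1.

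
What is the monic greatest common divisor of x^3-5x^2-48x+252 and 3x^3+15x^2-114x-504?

x^2+x-42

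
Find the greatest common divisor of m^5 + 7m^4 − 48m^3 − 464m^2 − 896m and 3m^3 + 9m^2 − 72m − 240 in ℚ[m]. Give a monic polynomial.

m^2 + 8m + 16

By polynomial division,
  m^5 + 7m^4 − 48m^3 − 464m^2 − 896m = ((1/3)m^2 + (4/3)m − 12)(3m^3 + 9m^2 − 72m − 240) + (−180m^2 − 1440m − 2880)
  3m^3 + 9m^2 − 72m − 240 = (−(1/60)m + 1/12)(−180m^2 − 1440m − 2880) + (0)
Last nonzero remainder: −180m^2 − 1440m − 2880. Dividing through by −180 gives the monic gcd m^2 + 8m + 16.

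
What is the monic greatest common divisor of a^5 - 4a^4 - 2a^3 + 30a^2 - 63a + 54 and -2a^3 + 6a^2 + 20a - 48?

Apply the Euclidean algorithm:
  a^5 - 4a^4 - 2a^3 + 30a^2 - 63a + 54 = (-(1/2)a^2 + (1/2)a - 5/2)(-2a^3 + 6a^2 + 20a - 48) + (11a^2 + 11a - 66)
  -2a^3 + 6a^2 + 20a - 48 = (-(2/11)a + 8/11)(11a^2 + 11a - 66) + (0)
Last nonzero remainder: 11a^2 + 11a - 66. Dividing through by 11 gives the monic gcd a^2 + a - 6.

a^2 + a - 6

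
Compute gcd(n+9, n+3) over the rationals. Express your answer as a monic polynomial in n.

Repeated division with remainder:
  n+9 = (n+3) + (6)
  n+3 = ((1/6)n+1/2)(6) + (0)
The last nonzero remainder is the constant 6, so the polynomials are coprime and gcd = 1.

1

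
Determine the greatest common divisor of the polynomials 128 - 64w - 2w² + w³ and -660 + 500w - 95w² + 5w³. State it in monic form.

Euclidean algorithm in ℚ[w]:
  w³ - 2w² - 64w + 128 = (1/5)(5w³ - 95w² + 500w - 660) + (17w² - 164w + 260)
  5w³ - 95w² + 500w - 660 = ((5/17)w - 795/289)(17w² - 164w + 260) + (-(7980/289)w + 15960/289)
  17w² - 164w + 260 = (-(4913/7980)w + 3757/798)(-(7980/289)w + 15960/289) + (0)
Last nonzero remainder: -(7980/289)w + 15960/289. Dividing through by -7980/289 gives the monic gcd w - 2.

-2 + w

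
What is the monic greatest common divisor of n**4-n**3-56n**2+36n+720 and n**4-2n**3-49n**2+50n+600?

n**3-7n**2-14n+120

By polynomial division,
  n**4-n**3-56n**2+36n+720 = (n**4-2n**3-49n**2+50n+600) + (n**3-7n**2-14n+120)
  n**4-2n**3-49n**2+50n+600 = (n+5)(n**3-7n**2-14n+120) + (0)
The last nonzero remainder n**3-7n**2-14n+120 is already monic.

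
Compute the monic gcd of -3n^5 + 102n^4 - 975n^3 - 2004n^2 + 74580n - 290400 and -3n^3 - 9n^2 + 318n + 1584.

n^2 - 3n - 88

Repeated division with remainder:
  -3n^5 + 102n^4 - 975n^3 - 2004n^2 + 74580n - 290400 = (n^2 - 37n + 542)(-3n^3 - 9n^2 + 318n + 1584) + (13056n^2 - 39168n - 1148928)
  -3n^3 - 9n^2 + 318n + 1584 = (-(1/4352)n - 3/2176)(13056n^2 - 39168n - 1148928) + (0)
Last nonzero remainder: 13056n^2 - 39168n - 1148928. Dividing through by 13056 gives the monic gcd n^2 - 3n - 88.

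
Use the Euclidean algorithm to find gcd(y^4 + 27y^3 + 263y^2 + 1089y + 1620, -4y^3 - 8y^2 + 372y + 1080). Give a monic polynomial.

y + 9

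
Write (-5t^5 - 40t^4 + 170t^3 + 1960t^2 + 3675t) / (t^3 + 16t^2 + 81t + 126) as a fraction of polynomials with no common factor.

(-5t^3 + 10t^2 + 175t)/(t + 6)

Repeated division with remainder:
  -5t^5 - 40t^4 + 170t^3 + 1960t^2 + 3675t = (-5t^2 + 40t - 65)(t^3 + 16t^2 + 81t + 126) + (390t^2 + 3900t + 8190)
  t^3 + 16t^2 + 81t + 126 = ((1/390)t + 1/65)(390t^2 + 3900t + 8190) + (0)
Last nonzero remainder: 390t^2 + 3900t + 8190. Dividing through by 390 gives the monic gcd t^2 + 10t + 21.
Cancel t^2 + 10t + 21 from numerator and denominator to get the reduced form.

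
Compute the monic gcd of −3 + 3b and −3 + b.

1

Repeated division with remainder:
  3b − 3 = (3)(b − 3) + (6)
  b − 3 = ((1/6)b − 1/2)(6) + (0)
The last nonzero remainder is the constant 6, so the polynomials are coprime and gcd = 1.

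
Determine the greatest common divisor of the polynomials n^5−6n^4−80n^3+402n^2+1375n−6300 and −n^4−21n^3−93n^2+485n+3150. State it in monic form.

By polynomial division,
  n^5−6n^4−80n^3+402n^2+1375n−6300 = (−n+27)(−n^4−21n^3−93n^2+485n+3150) + (394n^3+3398n^2−8570n−91350)
  −n^4−21n^3−93n^2+485n+3150 = (−(1/394)n−1219/38809)(394n^3+3398n^2−8570n−91350) + (−(311220/38809)n^2−(622440/38809)n+10892700/38809)
  394n^3+3398n^2−8570n−91350 = (−(7645373/155610)n−1125461/3458)(−(311220/38809)n^2−(622440/38809)n+10892700/38809) + (0)
Last nonzero remainder: −(311220/38809)n^2−(622440/38809)n+10892700/38809. Dividing through by −311220/38809 gives the monic gcd n^2+2n−35.

n^2+2n−35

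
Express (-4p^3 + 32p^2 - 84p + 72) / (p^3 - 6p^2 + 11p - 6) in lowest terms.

(-4p + 12)/(p - 1)

Repeated division with remainder:
  -4p^3 + 32p^2 - 84p + 72 = (-4)(p^3 - 6p^2 + 11p - 6) + (8p^2 - 40p + 48)
  p^3 - 6p^2 + 11p - 6 = ((1/8)p - 1/8)(8p^2 - 40p + 48) + (0)
Last nonzero remainder: 8p^2 - 40p + 48. Dividing through by 8 gives the monic gcd p^2 - 5p + 6.
Cancel p^2 - 5p + 6 from numerator and denominator to get the reduced form.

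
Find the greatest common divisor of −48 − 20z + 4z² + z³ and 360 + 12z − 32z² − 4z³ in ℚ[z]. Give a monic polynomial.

6 + z

Euclidean algorithm in ℚ[z]:
  z³ + 4z² − 20z − 48 = (−1/4)(−4z³ − 32z² + 12z + 360) + (−4z² − 17z + 42)
  −4z³ − 32z² + 12z + 360 = (z + 15/4)(−4z² − 17z + 42) + ((135/4)z + 405/2)
  −4z² − 17z + 42 = (−(16/135)z + 28/135)((135/4)z + 405/2) + (0)
Last nonzero remainder: (135/4)z + 405/2. Dividing through by 135/4 gives the monic gcd z + 6.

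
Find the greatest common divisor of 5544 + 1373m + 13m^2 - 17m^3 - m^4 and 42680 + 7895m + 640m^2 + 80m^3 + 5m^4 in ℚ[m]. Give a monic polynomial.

Repeated division with remainder:
  -m^4 - 17m^3 + 13m^2 + 1373m + 5544 = (-1/5)(5m^4 + 80m^3 + 640m^2 + 7895m + 42680) + (-m^3 + 141m^2 + 2952m + 14080)
  5m^4 + 80m^3 + 640m^2 + 7895m + 42680 = (-5m - 785)(-m^3 + 141m^2 + 2952m + 14080) + (126085m^2 + 2395615m + 11095480)
  -m^3 + 141m^2 + 2952m + 14080 = (-(1/126085)m + 32/25217)(126085m^2 + 2395615m + 11095480) + (0)
Last nonzero remainder: 126085m^2 + 2395615m + 11095480. Dividing through by 126085 gives the monic gcd m^2 + 19m + 88.

88 + 19m + m^2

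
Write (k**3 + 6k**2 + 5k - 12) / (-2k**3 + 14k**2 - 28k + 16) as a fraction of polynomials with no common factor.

(-k**2 - 7k - 12)/(2k**2 - 12k + 16)

Apply the Euclidean algorithm:
  k**3 + 6k**2 + 5k - 12 = (-1/2)(-2k**3 + 14k**2 - 28k + 16) + (13k**2 - 9k - 4)
  -2k**3 + 14k**2 - 28k + 16 = (-(2/13)k + 164/169)(13k**2 - 9k - 4) + (-(3360/169)k + 3360/169)
  13k**2 - 9k - 4 = (-(2197/3360)k - 169/840)(-(3360/169)k + 3360/169) + (0)
Last nonzero remainder: -(3360/169)k + 3360/169. Dividing through by -3360/169 gives the monic gcd k - 1.
Cancel k - 1 from numerator and denominator to get the reduced form.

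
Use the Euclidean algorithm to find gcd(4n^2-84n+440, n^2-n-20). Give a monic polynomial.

1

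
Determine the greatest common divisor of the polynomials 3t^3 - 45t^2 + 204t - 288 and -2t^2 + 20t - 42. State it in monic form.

Euclidean algorithm in ℚ[t]:
  3t^3 - 45t^2 + 204t - 288 = (-(3/2)t + 15/2)(-2t^2 + 20t - 42) + (-9t + 27)
  -2t^2 + 20t - 42 = ((2/9)t - 14/9)(-9t + 27) + (0)
Last nonzero remainder: -9t + 27. Dividing through by -9 gives the monic gcd t - 3.

t - 3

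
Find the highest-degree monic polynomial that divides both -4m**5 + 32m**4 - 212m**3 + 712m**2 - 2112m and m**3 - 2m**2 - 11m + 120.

m**2 - 7m + 24

Repeated division with remainder:
  -4m**5 + 32m**4 - 212m**3 + 712m**2 - 2112m = (-4m**2 + 24m - 208)(m**3 - 2m**2 - 11m + 120) + (1040m**2 - 7280m + 24960)
  m**3 - 2m**2 - 11m + 120 = ((1/1040)m + 1/208)(1040m**2 - 7280m + 24960) + (0)
Last nonzero remainder: 1040m**2 - 7280m + 24960. Dividing through by 1040 gives the monic gcd m**2 - 7m + 24.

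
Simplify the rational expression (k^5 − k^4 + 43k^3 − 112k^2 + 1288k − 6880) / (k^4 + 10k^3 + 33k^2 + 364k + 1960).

Apply the Euclidean algorithm:
  k^5 − k^4 + 43k^3 − 112k^2 + 1288k − 6880 = (k − 11)(k^4 + 10k^3 + 33k^2 + 364k + 1960) + (120k^3 − 113k^2 + 3332k + 14680)
  k^4 + 10k^3 + 33k^2 + 364k + 1960 = ((1/120)k + 1313/14400)(120k^3 − 113k^2 + 3332k + 14680) + ((223729/14400)k^2 − (223729/3600)k + 223729/360)
  120k^3 − 113k^2 + 3332k + 14680 = ((1728000/223729)k + 5284800/223729)((223729/14400)k^2 − (223729/3600)k + 223729/360) + (0)
Last nonzero remainder: (223729/14400)k^2 − (223729/3600)k + 223729/360. Dividing through by 223729/14400 gives the monic gcd k^2 − 4k + 40.
Cancel k^2 − 4k + 40 from numerator and denominator to get the reduced form.

(k^3 + 3k^2 + 15k − 172)/(k^2 + 14k + 49)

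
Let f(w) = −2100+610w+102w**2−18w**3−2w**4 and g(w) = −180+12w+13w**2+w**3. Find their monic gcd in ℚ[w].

−30+7w+w**2

Euclidean algorithm in ℚ[w]:
  −2w**4−18w**3+102w**2+610w−2100 = (−2w+8)(w**3+13w**2+12w−180) + (22w**2+154w−660)
  w**3+13w**2+12w−180 = ((1/22)w+3/11)(22w**2+154w−660) + (0)
Last nonzero remainder: 22w**2+154w−660. Dividing through by 22 gives the monic gcd w**2+7w−30.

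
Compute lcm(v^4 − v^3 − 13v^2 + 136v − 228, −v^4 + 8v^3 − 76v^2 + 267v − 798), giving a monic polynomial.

Apply the Euclidean algorithm:
  v^4 − v^3 − 13v^2 + 136v − 228 = (−1)(−v^4 + 8v^3 − 76v^2 + 267v − 798) + (7v^3 − 89v^2 + 403v − 1026)
  −v^4 + 8v^3 − 76v^2 + 267v − 798 = (−(1/7)v − 33/49)(7v^3 − 89v^2 + 403v − 1026) + (−(3840/49)v^2 + (19200/49)v − 72960/49)
  7v^3 − 89v^2 + 403v − 1026 = (−(343/3840)v + 441/640)(−(3840/49)v^2 + (19200/49)v − 72960/49) + (0)
Last nonzero remainder: −(3840/49)v^2 + (19200/49)v − 72960/49. Dividing through by −3840/49 gives the monic gcd v^2 − 5v + 19.
Then lcm(f, g) = f·g / gcd(f, g); expanding and making the result monic gives the answer.

v^6 − 4v^5 + 32v^4 + 133v^3 − 1182v^2 + 6396v − 9576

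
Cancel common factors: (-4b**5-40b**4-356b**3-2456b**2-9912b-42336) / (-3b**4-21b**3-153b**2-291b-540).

(4b**3+20b**2+112b+1176)/(3b**2+6b+15)

Repeated division with remainder:
  -4b**5-40b**4-356b**3-2456b**2-9912b-42336 = ((4/3)b+4)(-3b**4-21b**3-153b**2-291b-540) + (-68b**3-1456b**2-8028b-40176)
  -3b**4-21b**3-153b**2-291b-540 = ((3/68)b-735/1156)(-68b**3-1456b**2-8028b-40176) + (-(209400/289)b**2-(1047000/289)b-7538400/289)
  -68b**3-1456b**2-8028b-40176 = ((4913/52350)b+26877/17450)(-(209400/289)b**2-(1047000/289)b-7538400/289) + (0)
Last nonzero remainder: -(209400/289)b**2-(1047000/289)b-7538400/289. Dividing through by -209400/289 gives the monic gcd b**2+5b+36.
Cancel b**2+5b+36 from numerator and denominator to get the reduced form.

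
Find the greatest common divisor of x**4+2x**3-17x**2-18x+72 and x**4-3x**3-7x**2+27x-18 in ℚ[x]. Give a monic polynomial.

x**3-2x**2-9x+18

By polynomial division,
  x**4+2x**3-17x**2-18x+72 = (x**4-3x**3-7x**2+27x-18) + (5x**3-10x**2-45x+90)
  x**4-3x**3-7x**2+27x-18 = ((1/5)x-1/5)(5x**3-10x**2-45x+90) + (0)
Last nonzero remainder: 5x**3-10x**2-45x+90. Dividing through by 5 gives the monic gcd x**3-2x**2-9x+18.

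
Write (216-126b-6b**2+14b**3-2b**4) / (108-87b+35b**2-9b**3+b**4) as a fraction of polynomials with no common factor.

By polynomial division,
  -2b**4+14b**3-6b**2-126b+216 = (-2)(b**4-9b**3+35b**2-87b+108) + (-4b**3+64b**2-300b+432)
  b**4-9b**3+35b**2-87b+108 = (-(1/4)b-7/4)(-4b**3+64b**2-300b+432) + (72b**2-504b+864)
  -4b**3+64b**2-300b+432 = (-(1/18)b+1/2)(72b**2-504b+864) + (0)
Last nonzero remainder: 72b**2-504b+864. Dividing through by 72 gives the monic gcd b**2-7b+12.
Cancel b**2-7b+12 from numerator and denominator to get the reduced form.

(18-2b**2)/(9-2b+b**2)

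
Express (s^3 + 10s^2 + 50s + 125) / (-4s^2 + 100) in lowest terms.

By polynomial division,
  s^3 + 10s^2 + 50s + 125 = (-(1/4)s - 5/2)(-4s^2 + 100) + (75s + 375)
  -4s^2 + 100 = (-(4/75)s + 4/15)(75s + 375) + (0)
Last nonzero remainder: 75s + 375. Dividing through by 75 gives the monic gcd s + 5.
Cancel s + 5 from numerator and denominator to get the reduced form.

(-s^2 - 5s - 25)/(4s - 20)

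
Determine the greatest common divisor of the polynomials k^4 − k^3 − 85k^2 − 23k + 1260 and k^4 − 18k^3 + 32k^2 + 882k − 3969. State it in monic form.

k^2 − 2k − 63

Repeated division with remainder:
  k^4 − k^3 − 85k^2 − 23k + 1260 = (k^4 − 18k^3 + 32k^2 + 882k − 3969) + (17k^3 − 117k^2 − 905k + 5229)
  k^4 − 18k^3 + 32k^2 + 882k − 3969 = ((1/17)k − 189/289)(17k^3 − 117k^2 − 905k + 5229) + ((2520/289)k^2 − (5040/289)k − 158760/289)
  17k^3 − 117k^2 − 905k + 5229 = ((4913/2520)k − 23987/2520)((2520/289)k^2 − (5040/289)k − 158760/289) + (0)
Last nonzero remainder: (2520/289)k^2 − (5040/289)k − 158760/289. Dividing through by 2520/289 gives the monic gcd k^2 − 2k − 63.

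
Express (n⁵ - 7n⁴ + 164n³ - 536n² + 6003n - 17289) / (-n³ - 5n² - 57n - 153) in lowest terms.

(-n³ + 9n² - 131n + 339)/(n + 3)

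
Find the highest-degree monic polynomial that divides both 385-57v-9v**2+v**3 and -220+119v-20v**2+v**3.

Apply the Euclidean algorithm:
  v**3-9v**2-57v+385 = (v**3-20v**2+119v-220) + (11v**2-176v+605)
  v**3-20v**2+119v-220 = ((1/11)v-4/11)(11v**2-176v+605) + (0)
Last nonzero remainder: 11v**2-176v+605. Dividing through by 11 gives the monic gcd v**2-16v+55.

55-16v+v**2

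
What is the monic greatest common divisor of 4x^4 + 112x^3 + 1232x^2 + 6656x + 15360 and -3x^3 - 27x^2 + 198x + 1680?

x + 10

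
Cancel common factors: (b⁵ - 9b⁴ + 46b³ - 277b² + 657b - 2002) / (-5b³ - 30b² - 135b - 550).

Apply the Euclidean algorithm:
  b⁵ - 9b⁴ + 46b³ - 277b² + 657b - 2002 = (-(1/5)b² + 3b - 109/5)(-5b³ - 30b² - 135b - 550) + (-636b² - 636b - 13992)
  -5b³ - 30b² - 135b - 550 = ((5/636)b + 25/636)(-636b² - 636b - 13992) + (0)
Last nonzero remainder: -636b² - 636b - 13992. Dividing through by -636 gives the monic gcd b² + b + 22.
Cancel b² + b + 22 from numerator and denominator to get the reduced form.

(-b³ + 10b² - 34b + 91)/(5b + 25)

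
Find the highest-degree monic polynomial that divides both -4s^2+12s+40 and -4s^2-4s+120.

s-5

Apply the Euclidean algorithm:
  -4s^2+12s+40 = (-4s^2-4s+120) + (16s-80)
  -4s^2-4s+120 = (-(1/4)s-3/2)(16s-80) + (0)
Last nonzero remainder: 16s-80. Dividing through by 16 gives the monic gcd s-5.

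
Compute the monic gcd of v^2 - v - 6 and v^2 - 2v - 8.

v + 2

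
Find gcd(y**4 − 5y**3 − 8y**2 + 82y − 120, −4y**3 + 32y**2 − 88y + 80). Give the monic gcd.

y**2 − 6y + 10

By polynomial division,
  y**4 − 5y**3 − 8y**2 + 82y − 120 = (−(1/4)y − 3/4)(−4y**3 + 32y**2 − 88y + 80) + (−6y**2 + 36y − 60)
  −4y**3 + 32y**2 − 88y + 80 = ((2/3)y − 4/3)(−6y**2 + 36y − 60) + (0)
Last nonzero remainder: −6y**2 + 36y − 60. Dividing through by −6 gives the monic gcd y**2 − 6y + 10.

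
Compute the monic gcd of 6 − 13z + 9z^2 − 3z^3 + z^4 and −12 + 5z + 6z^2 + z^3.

Euclidean algorithm in ℚ[z]:
  z^4 − 3z^3 + 9z^2 − 13z + 6 = (z − 9)(z^3 + 6z^2 + 5z − 12) + (58z^2 + 44z − 102)
  z^3 + 6z^2 + 5z − 12 = ((1/58)z + 76/841)(58z^2 + 44z − 102) + ((2340/841)z − 2340/841)
  58z^2 + 44z − 102 = ((24389/1170)z + 14297/390)((2340/841)z − 2340/841) + (0)
Last nonzero remainder: (2340/841)z − 2340/841. Dividing through by 2340/841 gives the monic gcd z − 1.

−1 + z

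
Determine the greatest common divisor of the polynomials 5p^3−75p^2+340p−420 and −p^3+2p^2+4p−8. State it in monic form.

p−2

Apply the Euclidean algorithm:
  5p^3−75p^2+340p−420 = (−5)(−p^3+2p^2+4p−8) + (−65p^2+360p−460)
  −p^3+2p^2+4p−8 = ((1/65)p+46/845)(−65p^2+360p−460) + (−(1440/169)p+2880/169)
  −65p^2+360p−460 = ((2197/288)p−3887/144)(−(1440/169)p+2880/169) + (0)
Last nonzero remainder: −(1440/169)p+2880/169. Dividing through by −1440/169 gives the monic gcd p−2.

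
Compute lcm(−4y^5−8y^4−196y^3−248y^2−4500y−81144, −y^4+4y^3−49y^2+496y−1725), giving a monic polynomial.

Apply the Euclidean algorithm:
  −4y^5−8y^4−196y^3−248y^2−4500y−81144 = (4y+24)(−y^4+4y^3−49y^2+496y−1725) + (−96y^3−1056y^2−9504y−39744)
  −y^4+4y^3−49y^2+496y−1725 = ((1/96)y−5/32)(−96y^3−1056y^2−9504y−39744) + (−115y^2−575y−7935)
  −96y^3−1056y^2−9504y−39744 = ((96/115)y+576/115)(−115y^2−575y−7935) + (0)
Last nonzero remainder: −115y^2−575y−7935. Dividing through by −115 gives the monic gcd y^2+5y+69.
Then lcm(f, g) = f·g / gcd(f, g); expanding and making the result monic gives the answer.

y^7−7y^6+56y^5−329y^4+1792y^3+11711y^2−154449y+507150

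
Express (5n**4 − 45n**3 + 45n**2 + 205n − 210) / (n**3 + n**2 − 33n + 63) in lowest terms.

(5n**3 − 30n**2 − 45n + 70)/(n**2 + 4n − 21)

Apply the Euclidean algorithm:
  5n**4 − 45n**3 + 45n**2 + 205n − 210 = (5n − 50)(n**3 + n**2 − 33n + 63) + (260n**2 − 1760n + 2940)
  n**3 + n**2 − 33n + 63 = ((1/260)n + 101/3380)(260n**2 − 1760n + 2940) + ((1400/169)n − 4200/169)
  260n**2 − 1760n + 2940 = ((2197/70)n − 1183/10)((1400/169)n − 4200/169) + (0)
Last nonzero remainder: (1400/169)n − 4200/169. Dividing through by 1400/169 gives the monic gcd n − 3.
Cancel n − 3 from numerator and denominator to get the reduced form.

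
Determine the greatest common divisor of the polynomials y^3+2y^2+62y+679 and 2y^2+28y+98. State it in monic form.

y+7

Apply the Euclidean algorithm:
  y^3+2y^2+62y+679 = ((1/2)y−6)(2y^2+28y+98) + (181y+1267)
  2y^2+28y+98 = ((2/181)y+14/181)(181y+1267) + (0)
Last nonzero remainder: 181y+1267. Dividing through by 181 gives the monic gcd y+7.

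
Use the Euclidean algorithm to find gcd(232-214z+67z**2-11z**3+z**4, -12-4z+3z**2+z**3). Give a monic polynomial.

-2+z

Euclidean algorithm in ℚ[z]:
  z**4-11z**3+67z**2-214z+232 = (z-14)(z**3+3z**2-4z-12) + (113z**2-258z+64)
  z**3+3z**2-4z-12 = ((1/113)z+597/12769)(113z**2-258z+64) + ((95718/12769)z-191436/12769)
  113z**2-258z+64 = ((1442897/95718)z-204304/47859)((95718/12769)z-191436/12769) + (0)
Last nonzero remainder: (95718/12769)z-191436/12769. Dividing through by 95718/12769 gives the monic gcd z-2.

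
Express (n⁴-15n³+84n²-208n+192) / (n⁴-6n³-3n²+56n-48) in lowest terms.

(n²-7n+12)/(n²+2n-3)

Repeated division with remainder:
  n⁴-15n³+84n²-208n+192 = (n⁴-6n³-3n²+56n-48) + (-9n³+87n²-264n+240)
  n⁴-6n³-3n²+56n-48 = (-(1/9)n-11/27)(-9n³+87n²-264n+240) + ((28/9)n²-(224/9)n+448/9)
  -9n³+87n²-264n+240 = (-(81/28)n+135/28)((28/9)n²-(224/9)n+448/9) + (0)
Last nonzero remainder: (28/9)n²-(224/9)n+448/9. Dividing through by 28/9 gives the monic gcd n²-8n+16.
Cancel n²-8n+16 from numerator and denominator to get the reduced form.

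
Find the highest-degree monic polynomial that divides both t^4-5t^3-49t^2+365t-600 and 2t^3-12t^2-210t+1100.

Repeated division with remainder:
  t^4-5t^3-49t^2+365t-600 = ((1/2)t+1/2)(2t^3-12t^2-210t+1100) + (62t^2-80t-1150)
  2t^3-12t^2-210t+1100 = ((1/31)t-146/961)(62t^2-80t-1150) + (-(177840/961)t+889200/961)
  62t^2-80t-1150 = (-(29791/88920)t-22103/17784)(-(177840/961)t+889200/961) + (0)
Last nonzero remainder: -(177840/961)t+889200/961. Dividing through by -177840/961 gives the monic gcd t-5.

t-5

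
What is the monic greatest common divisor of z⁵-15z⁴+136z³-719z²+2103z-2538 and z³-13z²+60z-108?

z²-7z+18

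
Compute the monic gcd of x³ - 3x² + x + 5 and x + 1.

x + 1

Repeated division with remainder:
  x³ - 3x² + x + 5 = (x² - 4x + 5)(x + 1) + (0)
The last nonzero remainder x + 1 is already monic.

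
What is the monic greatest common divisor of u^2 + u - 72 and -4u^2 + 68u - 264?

1

By polynomial division,
  u^2 + u - 72 = (-1/4)(-4u^2 + 68u - 264) + (18u - 138)
  -4u^2 + 68u - 264 = (-(2/9)u + 56/27)(18u - 138) + (200/9)
  18u - 138 = ((81/100)u - 621/100)(200/9) + (0)
The last nonzero remainder is the constant 200/9, so the polynomials are coprime and gcd = 1.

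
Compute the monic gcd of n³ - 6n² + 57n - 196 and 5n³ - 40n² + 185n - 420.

Euclidean algorithm in ℚ[n]:
  n³ - 6n² + 57n - 196 = (1/5)(5n³ - 40n² + 185n - 420) + (2n² + 20n - 112)
  5n³ - 40n² + 185n - 420 = ((5/2)n - 45)(2n² + 20n - 112) + (1365n - 5460)
  2n² + 20n - 112 = ((2/1365)n + 4/195)(1365n - 5460) + (0)
Last nonzero remainder: 1365n - 5460. Dividing through by 1365 gives the monic gcd n - 4.

n - 4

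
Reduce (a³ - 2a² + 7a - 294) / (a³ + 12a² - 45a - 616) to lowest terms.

(a² + 5a + 42)/(a² + 19a + 88)

Apply the Euclidean algorithm:
  a³ - 2a² + 7a - 294 = (a³ + 12a² - 45a - 616) + (-14a² + 52a + 322)
  a³ + 12a² - 45a - 616 = (-(1/14)a - 55/49)(-14a² + 52a + 322) + ((1782/49)a - 1782/7)
  -14a² + 52a + 322 = (-(343/891)a - 1127/891)((1782/49)a - 1782/7) + (0)
Last nonzero remainder: (1782/49)a - 1782/7. Dividing through by 1782/49 gives the monic gcd a - 7.
Cancel a - 7 from numerator and denominator to get the reduced form.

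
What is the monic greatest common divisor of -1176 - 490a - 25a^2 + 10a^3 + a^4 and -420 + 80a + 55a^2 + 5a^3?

Repeated division with remainder:
  a^4 + 10a^3 - 25a^2 - 490a - 1176 = ((1/5)a - 1/5)(5a^3 + 55a^2 + 80a - 420) + (-30a^2 - 390a - 1260)
  5a^3 + 55a^2 + 80a - 420 = (-(1/6)a + 1/3)(-30a^2 - 390a - 1260) + (0)
Last nonzero remainder: -30a^2 - 390a - 1260. Dividing through by -30 gives the monic gcd a^2 + 13a + 42.

42 + 13a + a^2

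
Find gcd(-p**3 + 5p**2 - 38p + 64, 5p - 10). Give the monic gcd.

By polynomial division,
  -p**3 + 5p**2 - 38p + 64 = (-(1/5)p**2 + (3/5)p - 32/5)(5p - 10) + (0)
Last nonzero remainder: 5p - 10. Dividing through by 5 gives the monic gcd p - 2.

p - 2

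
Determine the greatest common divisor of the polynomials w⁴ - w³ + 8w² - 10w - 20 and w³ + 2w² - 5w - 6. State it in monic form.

By polynomial division,
  w⁴ - w³ + 8w² - 10w - 20 = (w - 3)(w³ + 2w² - 5w - 6) + (19w² - 19w - 38)
  w³ + 2w² - 5w - 6 = ((1/19)w + 3/19)(19w² - 19w - 38) + (0)
Last nonzero remainder: 19w² - 19w - 38. Dividing through by 19 gives the monic gcd w² - w - 2.

w² - w - 2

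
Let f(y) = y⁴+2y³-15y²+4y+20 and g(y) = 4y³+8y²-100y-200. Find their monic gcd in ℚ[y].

Euclidean algorithm in ℚ[y]:
  y⁴+2y³-15y²+4y+20 = ((1/4)y)(4y³+8y²-100y-200) + (10y²+54y+20)
  4y³+8y²-100y-200 = ((2/5)y-34/25)(10y²+54y+20) + (-(864/25)y-864/5)
  10y²+54y+20 = (-(125/432)y-25/216)(-(864/25)y-864/5) + (0)
Last nonzero remainder: -(864/25)y-864/5. Dividing through by -864/25 gives the monic gcd y+5.

y+5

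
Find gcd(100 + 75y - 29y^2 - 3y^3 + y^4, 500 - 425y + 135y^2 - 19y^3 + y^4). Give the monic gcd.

Euclidean algorithm in ℚ[y]:
  y^4 - 3y^3 - 29y^2 + 75y + 100 = (y^4 - 19y^3 + 135y^2 - 425y + 500) + (16y^3 - 164y^2 + 500y - 400)
  y^4 - 19y^3 + 135y^2 - 425y + 500 = ((1/16)y - 35/64)(16y^3 - 164y^2 + 500y - 400) + ((225/16)y^2 - (2025/16)y + 1125/4)
  16y^3 - 164y^2 + 500y - 400 = ((256/225)y - 64/45)((225/16)y^2 - (2025/16)y + 1125/4) + (0)
Last nonzero remainder: (225/16)y^2 - (2025/16)y + 1125/4. Dividing through by 225/16 gives the monic gcd y^2 - 9y + 20.

20 - 9y + y^2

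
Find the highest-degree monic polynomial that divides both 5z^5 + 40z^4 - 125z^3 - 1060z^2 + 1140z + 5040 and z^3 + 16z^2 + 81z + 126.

Repeated division with remainder:
  5z^5 + 40z^4 - 125z^3 - 1060z^2 + 1140z + 5040 = (5z^2 - 40z + 110)(z^3 + 16z^2 + 81z + 126) + (-210z^2 - 2730z - 8820)
  z^3 + 16z^2 + 81z + 126 = (-(1/210)z - 1/70)(-210z^2 - 2730z - 8820) + (0)
Last nonzero remainder: -210z^2 - 2730z - 8820. Dividing through by -210 gives the monic gcd z^2 + 13z + 42.

z^2 + 13z + 42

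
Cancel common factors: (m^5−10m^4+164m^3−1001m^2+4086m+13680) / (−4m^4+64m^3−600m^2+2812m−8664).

Apply the Euclidean algorithm:
  m^5−10m^4+164m^3−1001m^2+4086m+13680 = (−(1/4)m−3/2)(−4m^4+64m^3−600m^2+2812m−8664) + (110m^3−1198m^2+6138m+684)
  −4m^4+64m^3−600m^2+2812m−8664 = (−(2/55)m+562/3025)(110m^3−1198m^2+6138m+684) + (−(466544/3025)m^2+(466544/275)m−26593008/3025)
  110m^3−1198m^2+6138m+684 = (−(166375/233272)m−9075/116636)(−(466544/3025)m^2+(466544/275)m−26593008/3025) + (0)
Last nonzero remainder: −(466544/3025)m^2+(466544/275)m−26593008/3025. Dividing through by −466544/3025 gives the monic gcd m^2−11m+57.
Cancel m^2−11m+57 from numerator and denominator to get the reduced form.

(−m^3−m^2−118m−240)/(4m^2−20m+152)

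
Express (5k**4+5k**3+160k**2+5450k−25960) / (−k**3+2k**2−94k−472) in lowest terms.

Euclidean algorithm in ℚ[k]:
  5k**4+5k**3+160k**2+5450k−25960 = (−5k−15)(−k**3+2k**2−94k−472) + (−280k**2+1680k−33040)
  −k**3+2k**2−94k−472 = ((1/280)k+1/70)(−280k**2+1680k−33040) + (0)
Last nonzero remainder: −280k**2+1680k−33040. Dividing through by −280 gives the monic gcd k**2−6k+118.
Cancel k**2−6k+118 from numerator and denominator to get the reduced form.

(−5k**2−35k+220)/(k+4)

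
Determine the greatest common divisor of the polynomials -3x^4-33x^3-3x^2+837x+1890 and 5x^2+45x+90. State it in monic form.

Repeated division with remainder:
  -3x^4-33x^3-3x^2+837x+1890 = (-(3/5)x^2-(6/5)x+21)(5x^2+45x+90) + (0)
Last nonzero remainder: 5x^2+45x+90. Dividing through by 5 gives the monic gcd x^2+9x+18.

x^2+9x+18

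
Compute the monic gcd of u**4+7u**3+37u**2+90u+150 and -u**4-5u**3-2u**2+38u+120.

Repeated division with remainder:
  u**4+7u**3+37u**2+90u+150 = (-1)(-u**4-5u**3-2u**2+38u+120) + (2u**3+35u**2+128u+270)
  -u**4-5u**3-2u**2+38u+120 = (-(1/2)u+25/4)(2u**3+35u**2+128u+270) + (-(627/4)u**2-627u-3135/2)
  2u**3+35u**2+128u+270 = (-(8/627)u-36/209)(-(627/4)u**2-627u-3135/2) + (0)
Last nonzero remainder: -(627/4)u**2-627u-3135/2. Dividing through by -627/4 gives the monic gcd u**2+4u+10.

u**2+4u+10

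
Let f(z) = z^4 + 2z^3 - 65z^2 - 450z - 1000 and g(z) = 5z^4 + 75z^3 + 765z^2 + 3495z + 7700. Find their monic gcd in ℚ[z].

z^2 + 7z + 20

Repeated division with remainder:
  z^4 + 2z^3 - 65z^2 - 450z - 1000 = (1/5)(5z^4 + 75z^3 + 765z^2 + 3495z + 7700) + (-13z^3 - 218z^2 - 1149z - 2540)
  5z^4 + 75z^3 + 765z^2 + 3495z + 7700 = (-(5/13)z + 115/169)(-13z^3 - 218z^2 - 1149z - 2540) + ((79670/169)z^2 + (557690/169)z + 1593400/169)
  -13z^3 - 218z^2 - 1149z - 2540 = (-(2197/79670)z - 21463/79670)((79670/169)z^2 + (557690/169)z + 1593400/169) + (0)
Last nonzero remainder: (79670/169)z^2 + (557690/169)z + 1593400/169. Dividing through by 79670/169 gives the monic gcd z^2 + 7z + 20.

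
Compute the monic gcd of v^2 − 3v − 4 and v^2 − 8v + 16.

Repeated division with remainder:
  v^2 − 3v − 4 = (v^2 − 8v + 16) + (5v − 20)
  v^2 − 8v + 16 = ((1/5)v − 4/5)(5v − 20) + (0)
Last nonzero remainder: 5v − 20. Dividing through by 5 gives the monic gcd v − 4.

v − 4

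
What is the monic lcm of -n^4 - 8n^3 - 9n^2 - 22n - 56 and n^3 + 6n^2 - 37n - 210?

n^6 + 7n^5 - 29n^4 - 227n^3 - 236n^2 - 716n - 1680

Apply the Euclidean algorithm:
  -n^4 - 8n^3 - 9n^2 - 22n - 56 = (-n - 2)(n^3 + 6n^2 - 37n - 210) + (-34n^2 - 306n - 476)
  n^3 + 6n^2 - 37n - 210 = (-(1/34)n + 3/34)(-34n^2 - 306n - 476) + (-24n - 168)
  -34n^2 - 306n - 476 = ((17/12)n + 17/6)(-24n - 168) + (0)
Last nonzero remainder: -24n - 168. Dividing through by -24 gives the monic gcd n + 7.
Then lcm(f, g) = f·g / gcd(f, g); expanding and making the result monic gives the answer.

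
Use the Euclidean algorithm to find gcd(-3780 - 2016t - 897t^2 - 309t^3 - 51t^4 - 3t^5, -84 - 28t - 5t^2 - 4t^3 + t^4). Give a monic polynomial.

Apply the Euclidean algorithm:
  -3t^5 - 51t^4 - 309t^3 - 897t^2 - 2016t - 3780 = (-3t - 63)(t^4 - 4t^3 - 5t^2 - 28t - 84) + (-576t^3 - 1296t^2 - 4032t - 9072)
  t^4 - 4t^3 - 5t^2 - 28t - 84 = (-(1/576)t + 25/2304)(-576t^3 - 1296t^2 - 4032t - 9072) + ((33/16)t^2 + 231/16)
  -576t^3 - 1296t^2 - 4032t - 9072 = (-(3072/11)t - 6912/11)((33/16)t^2 + 231/16) + (0)
Last nonzero remainder: (33/16)t^2 + 231/16. Dividing through by 33/16 gives the monic gcd t^2 + 7.

7 + t^2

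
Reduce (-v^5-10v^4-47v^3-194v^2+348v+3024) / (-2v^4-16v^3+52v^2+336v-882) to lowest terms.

(v^3+6v^2+44v+144)/(2v^2+8v-42)

Apply the Euclidean algorithm:
  -v^5-10v^4-47v^3-194v^2+348v+3024 = ((1/2)v+1)(-2v^4-16v^3+52v^2+336v-882) + (-57v^3-414v^2+453v+3906)
  -2v^4-16v^3+52v^2+336v-882 = ((2/57)v+28/1083)(-57v^3-414v^2+453v+3906) + ((16898/361)v^2+(67592/361)v-354858/361)
  -57v^3-414v^2+453v+3906 = (-(20577/16898)v-33573/8449)((16898/361)v^2+(67592/361)v-354858/361) + (0)
Last nonzero remainder: (16898/361)v^2+(67592/361)v-354858/361. Dividing through by 16898/361 gives the monic gcd v^2+4v-21.
Cancel v^2+4v-21 from numerator and denominator to get the reduced form.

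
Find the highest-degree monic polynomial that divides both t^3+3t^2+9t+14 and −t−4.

1

Euclidean algorithm in ℚ[t]:
  t^3+3t^2+9t+14 = (−t^2+t−13)(−t−4) + (−38)
  −t−4 = ((1/38)t+2/19)(−38) + (0)
The last nonzero remainder is the constant −38, so the polynomials are coprime and gcd = 1.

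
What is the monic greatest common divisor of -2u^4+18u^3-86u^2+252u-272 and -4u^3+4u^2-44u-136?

u^2-3u+17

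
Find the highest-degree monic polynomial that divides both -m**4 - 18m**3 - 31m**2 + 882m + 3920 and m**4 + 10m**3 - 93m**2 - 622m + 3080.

m**2 + 3m - 70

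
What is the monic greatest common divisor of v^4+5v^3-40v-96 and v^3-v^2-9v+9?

Repeated division with remainder:
  v^4+5v^3-40v-96 = (v+6)(v^3-v^2-9v+9) + (15v^2+5v-150)
  v^3-v^2-9v+9 = ((1/15)v-4/45)(15v^2+5v-150) + ((13/9)v-13/3)
  15v^2+5v-150 = ((135/13)v+450/13)((13/9)v-13/3) + (0)
Last nonzero remainder: (13/9)v-13/3. Dividing through by 13/9 gives the monic gcd v-3.

v-3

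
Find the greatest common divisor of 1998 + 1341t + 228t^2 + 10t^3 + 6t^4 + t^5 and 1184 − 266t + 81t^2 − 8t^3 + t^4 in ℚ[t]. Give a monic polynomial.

Repeated division with remainder:
  t^5 + 6t^4 + 10t^3 + 228t^2 + 1341t + 1998 = (t + 14)(t^4 − 8t^3 + 81t^2 − 266t + 1184) + (41t^3 − 640t^2 + 3881t − 14578)
  t^4 − 8t^3 + 81t^2 − 266t + 1184 = ((1/41)t + 312/1681)(41t^3 − 640t^2 + 3881t − 14578) + ((176720/1681)t^2 − (1060320/1681)t + 6538640/1681)
  41t^3 − 640t^2 + 3881t − 14578 = ((68921/176720)t − 331157/88360)((176720/1681)t^2 − (1060320/1681)t + 6538640/1681) + (0)
Last nonzero remainder: (176720/1681)t^2 − (1060320/1681)t + 6538640/1681. Dividing through by 176720/1681 gives the monic gcd t^2 − 6t + 37.

37 − 6t + t^2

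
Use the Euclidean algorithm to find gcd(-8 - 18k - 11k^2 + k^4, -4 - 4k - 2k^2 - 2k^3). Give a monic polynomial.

1 + k

Apply the Euclidean algorithm:
  k^4 - 11k^2 - 18k - 8 = (-(1/2)k + 1/2)(-2k^3 - 2k^2 - 4k - 4) + (-12k^2 - 18k - 6)
  -2k^3 - 2k^2 - 4k - 4 = ((1/6)k - 1/12)(-12k^2 - 18k - 6) + (-(9/2)k - 9/2)
  -12k^2 - 18k - 6 = ((8/3)k + 4/3)(-(9/2)k - 9/2) + (0)
Last nonzero remainder: -(9/2)k - 9/2. Dividing through by -9/2 gives the monic gcd k + 1.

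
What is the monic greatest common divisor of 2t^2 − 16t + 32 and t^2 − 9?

By polynomial division,
  2t^2 − 16t + 32 = (2)(t^2 − 9) + (−16t + 50)
  t^2 − 9 = (−(1/16)t − 25/128)(−16t + 50) + (49/64)
  −16t + 50 = (−(1024/49)t + 3200/49)(49/64) + (0)
The last nonzero remainder is the constant 49/64, so the polynomials are coprime and gcd = 1.

1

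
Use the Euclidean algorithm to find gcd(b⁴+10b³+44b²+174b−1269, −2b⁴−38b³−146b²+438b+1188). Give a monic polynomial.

b²+6b−27

By polynomial division,
  b⁴+10b³+44b²+174b−1269 = (−1/2)(−2b⁴−38b³−146b²+438b+1188) + (−9b³−29b²+393b−675)
  −2b⁴−38b³−146b²+438b+1188 = ((2/9)b+284/81)(−9b³−29b²+393b−675) + (−(10664/81)b²−(21328/27)b+10664/3)
  −9b³−29b²+393b−675 = ((729/10664)b−2025/10664)(−(10664/81)b²−(21328/27)b+10664/3) + (0)
Last nonzero remainder: −(10664/81)b²−(21328/27)b+10664/3. Dividing through by −10664/81 gives the monic gcd b²+6b−27.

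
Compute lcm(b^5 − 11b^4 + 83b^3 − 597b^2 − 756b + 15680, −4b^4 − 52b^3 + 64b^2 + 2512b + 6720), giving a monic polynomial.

b^7 + 5b^6 − 33b^5 + 71b^4 − 5328b^3 − 32236b^2 + 205520b + 940800

Apply the Euclidean algorithm:
  b^5 − 11b^4 + 83b^3 − 597b^2 − 756b + 15680 = (−(1/4)b + 6)(−4b^4 − 52b^3 + 64b^2 + 2512b + 6720) + (411b^3 − 353b^2 − 14148b − 24640)
  −4b^4 − 52b^3 + 64b^2 + 2512b + 6720 = (−(4/411)b − 22784/168921)(411b^3 − 353b^2 − 14148b − 24640) + (−(20491120/168921)b^2 + (20491120/56307)b + 573751360/168921)
  411b^3 − 353b^2 − 14148b − 24640 = (−(69426531/20491120)b − 1858131/256139)(−(20491120/168921)b^2 + (20491120/56307)b + 573751360/168921) + (0)
Last nonzero remainder: −(20491120/168921)b^2 + (20491120/56307)b + 573751360/168921. Dividing through by −20491120/168921 gives the monic gcd b^2 − 3b − 28.
Then lcm(f, g) = f·g / gcd(f, g); expanding and making the result monic gives the answer.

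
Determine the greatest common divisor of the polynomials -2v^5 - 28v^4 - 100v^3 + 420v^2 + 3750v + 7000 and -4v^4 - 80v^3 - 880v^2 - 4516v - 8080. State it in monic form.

Apply the Euclidean algorithm:
  -2v^5 - 28v^4 - 100v^3 + 420v^2 + 3750v + 7000 = ((1/2)v - 3)(-4v^4 - 80v^3 - 880v^2 - 4516v - 8080) + (100v^3 + 38v^2 - 5758v - 17240)
  -4v^4 - 80v^3 - 880v^2 - 4516v - 8080 = (-(1/25)v - 981/1250)(100v^3 + 38v^2 - 5758v - 17240) + (-(675311/625)v^2 - (6077799/625)v - 2701244/125)
  100v^3 + 38v^2 - 5758v - 17240 = (-(62500/675311)v + 538750/675311)(-(675311/625)v^2 - (6077799/625)v - 2701244/125) + (0)
Last nonzero remainder: -(675311/625)v^2 - (6077799/625)v - 2701244/125. Dividing through by -675311/625 gives the monic gcd v^2 + 9v + 20.

v^2 + 9v + 20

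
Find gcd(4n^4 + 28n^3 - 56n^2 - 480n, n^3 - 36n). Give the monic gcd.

n^2 + 6n

By polynomial division,
  4n^4 + 28n^3 - 56n^2 - 480n = (4n + 28)(n^3 - 36n) + (88n^2 + 528n)
  n^3 - 36n = ((1/88)n - 3/44)(88n^2 + 528n) + (0)
Last nonzero remainder: 88n^2 + 528n. Dividing through by 88 gives the monic gcd n^2 + 6n.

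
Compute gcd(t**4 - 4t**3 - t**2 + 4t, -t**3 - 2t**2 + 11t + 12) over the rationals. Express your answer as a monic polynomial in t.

By polynomial division,
  t**4 - 4t**3 - t**2 + 4t = (-t + 6)(-t**3 - 2t**2 + 11t + 12) + (22t**2 - 50t - 72)
  -t**3 - 2t**2 + 11t + 12 = (-(1/22)t - 47/242)(22t**2 - 50t - 72) + (-(240/121)t - 240/121)
  22t**2 - 50t - 72 = (-(1331/120)t + 363/10)(-(240/121)t - 240/121) + (0)
Last nonzero remainder: -(240/121)t - 240/121. Dividing through by -240/121 gives the monic gcd t + 1.

t + 1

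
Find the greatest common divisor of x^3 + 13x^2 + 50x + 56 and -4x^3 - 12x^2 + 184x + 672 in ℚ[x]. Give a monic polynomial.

x + 4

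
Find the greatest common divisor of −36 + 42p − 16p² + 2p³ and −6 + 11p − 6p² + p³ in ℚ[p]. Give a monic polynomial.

6 − 5p + p²

Repeated division with remainder:
  2p³ − 16p² + 42p − 36 = (2)(p³ − 6p² + 11p − 6) + (−4p² + 20p − 24)
  p³ − 6p² + 11p − 6 = (−(1/4)p + 1/4)(−4p² + 20p − 24) + (0)
Last nonzero remainder: −4p² + 20p − 24. Dividing through by −4 gives the monic gcd p² − 5p + 6.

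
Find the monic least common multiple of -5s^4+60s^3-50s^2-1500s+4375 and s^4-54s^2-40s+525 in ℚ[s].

s^6-10s^5-29s^4+500s^3-425s^2-6250s+13125

Apply the Euclidean algorithm:
  -5s^4+60s^3-50s^2-1500s+4375 = (-5)(s^4-54s^2-40s+525) + (60s^3-320s^2-1700s+7000)
  s^4-54s^2-40s+525 = ((1/60)s+4/45)(60s^3-320s^2-1700s+7000) + ((25/9)s^2-(50/9)s-875/9)
  60s^3-320s^2-1700s+7000 = ((108/5)s-72)((25/9)s^2-(50/9)s-875/9) + (0)
Last nonzero remainder: (25/9)s^2-(50/9)s-875/9. Dividing through by 25/9 gives the monic gcd s^2-2s-35.
Then lcm(f, g) = f·g / gcd(f, g); expanding and making the result monic gives the answer.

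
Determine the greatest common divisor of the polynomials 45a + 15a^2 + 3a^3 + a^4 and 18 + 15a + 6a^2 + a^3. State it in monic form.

3 + a

Repeated division with remainder:
  a^4 + 3a^3 + 15a^2 + 45a = (a − 3)(a^3 + 6a^2 + 15a + 18) + (18a^2 + 72a + 54)
  a^3 + 6a^2 + 15a + 18 = ((1/18)a + 1/9)(18a^2 + 72a + 54) + (4a + 12)
  18a^2 + 72a + 54 = ((9/2)a + 9/2)(4a + 12) + (0)
Last nonzero remainder: 4a + 12. Dividing through by 4 gives the monic gcd a + 3.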